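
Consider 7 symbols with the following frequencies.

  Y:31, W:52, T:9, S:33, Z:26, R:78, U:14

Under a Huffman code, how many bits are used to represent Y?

Huffman merges, smallest pair first:
combine T(9), U(14) → 23
combine 23, Z(26) → 49
combine Y(31), S(33) → 64
combine 49, W(52) → 101
combine 64, R(78) → 142
combine 101, 142 → 243
Y sits 3 levels below the root, so its codeword is 3 bits.

3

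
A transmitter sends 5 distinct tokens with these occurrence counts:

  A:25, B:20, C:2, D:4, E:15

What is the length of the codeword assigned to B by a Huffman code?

Build the tree from the bottom:
merge C(2) and D(4): 6
merge 6 and E(15): 21
merge B(20) and 21: 41
merge A(25) and 41: 66
B's leaf is at depth 2, giving a 2-bit codeword.

2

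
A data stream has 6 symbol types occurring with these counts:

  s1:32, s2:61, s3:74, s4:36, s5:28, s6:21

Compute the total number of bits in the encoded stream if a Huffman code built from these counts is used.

Build the Huffman tree bottom-up:
merge s6(21) and s5(28): 49
merge s1(32) and s4(36): 68
merge 49 and s2(61): 110
merge 68 and s3(74): 142
merge 110 and 142: 252
Total encoded bits = sum of merged weights = 49 + 68 + 110 + 142 + 252 = 621.

621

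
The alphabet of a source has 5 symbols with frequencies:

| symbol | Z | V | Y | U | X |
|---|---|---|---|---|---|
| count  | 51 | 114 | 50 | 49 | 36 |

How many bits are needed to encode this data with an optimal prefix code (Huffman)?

Merge the two smallest weights repeatedly:
combine X(36), U(49) → 85
combine Y(50), Z(51) → 101
combine 85, 101 → 186
combine V(114), 186 → 300
Total encoded bits = sum of merged weights = 85 + 101 + 186 + 300 = 672.

672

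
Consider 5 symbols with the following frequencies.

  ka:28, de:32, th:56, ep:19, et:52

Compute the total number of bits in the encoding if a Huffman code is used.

421

Build the Huffman tree bottom-up:
ep(19) + ka(28) → 47
de(32) + 47 → 79
et(52) + th(56) → 108
79 + 108 → 187
The encoded length is the sum of every internal node's weight: 47 + 79 + 108 + 187 = 421 bits.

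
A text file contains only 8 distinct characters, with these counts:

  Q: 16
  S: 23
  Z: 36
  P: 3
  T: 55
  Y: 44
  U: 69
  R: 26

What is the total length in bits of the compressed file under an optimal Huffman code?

753

Merge the two smallest weights repeatedly:
P(3) + Q(16) → 19
19 + S(23) → 42
R(26) + Z(36) → 62
42 + Y(44) → 86
T(55) + 62 → 117
U(69) + 86 → 155
117 + 155 → 272
The encoded length is the sum of every internal node's weight: 19 + 42 + 62 + 86 + 117 + 155 + 272 = 753 bits.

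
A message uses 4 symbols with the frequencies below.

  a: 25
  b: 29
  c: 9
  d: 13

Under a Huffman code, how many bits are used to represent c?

Build the tree from the bottom:
combine c(9), d(13) → 22
combine 22, a(25) → 47
combine b(29), 47 → 76
c's leaf is at depth 3, giving a 3-bit codeword.

3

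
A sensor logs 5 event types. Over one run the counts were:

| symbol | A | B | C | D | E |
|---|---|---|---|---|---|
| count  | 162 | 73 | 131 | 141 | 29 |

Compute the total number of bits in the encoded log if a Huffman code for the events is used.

Greedily combine the two least-frequent nodes:
E(29) + B(73) → 102
102 + C(131) → 233
D(141) + A(162) → 303
233 + 303 → 536
Total encoded bits = sum of merged weights = 102 + 233 + 303 + 536 = 1174.

1174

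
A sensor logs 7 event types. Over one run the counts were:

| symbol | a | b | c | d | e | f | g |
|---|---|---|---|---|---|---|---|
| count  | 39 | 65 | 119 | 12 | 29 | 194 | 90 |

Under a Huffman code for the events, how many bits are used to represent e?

Build the tree from the bottom:
d(12) + e(29) → 41
a(39) + 41 → 80
b(65) + 80 → 145
g(90) + c(119) → 209
145 + f(194) → 339
209 + 339 → 548
e sits 5 levels below the root, so its codeword is 5 bits.

5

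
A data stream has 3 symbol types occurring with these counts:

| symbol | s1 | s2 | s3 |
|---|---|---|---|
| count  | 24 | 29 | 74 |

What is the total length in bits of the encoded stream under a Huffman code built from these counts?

180

Merge the two smallest weights repeatedly:
s1(24) + s2(29) → 53
53 + s3(74) → 127
The encoded length is the sum of every internal node's weight: 53 + 127 = 180 bits.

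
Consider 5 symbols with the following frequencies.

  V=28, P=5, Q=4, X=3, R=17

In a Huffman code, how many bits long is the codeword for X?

4

Repeatedly merge the two smallest:
merge X(3) and Q(4): 7
merge P(5) and 7: 12
merge 12 and R(17): 29
merge V(28) and 29: 57
The subtree containing X is merged 4 times, so code length = 4.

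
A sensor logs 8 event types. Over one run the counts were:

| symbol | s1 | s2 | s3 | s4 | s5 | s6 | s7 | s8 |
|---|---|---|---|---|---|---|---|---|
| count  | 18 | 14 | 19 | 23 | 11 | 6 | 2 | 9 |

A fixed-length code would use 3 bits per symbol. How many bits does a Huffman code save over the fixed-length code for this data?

17

Fixed-length: 3 bits × 102 symbols = 306 bits.
Huffman merges:
s7(2) + s6(6) → 8
8 + s8(9) → 17
s5(11) + s2(14) → 25
17 + s1(18) → 35
s3(19) + s4(23) → 42
25 + 35 → 60
42 + 60 → 102
Huffman total = 8 + 17 + 25 + 35 + 42 + 60 + 102 = 289 bits.
Saving = 306 − 289 = 17 bits.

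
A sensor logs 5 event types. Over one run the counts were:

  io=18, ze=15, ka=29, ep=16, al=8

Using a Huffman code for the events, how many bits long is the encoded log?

195

Greedily combine the two least-frequent nodes:
merge al(8) and ze(15): 23
merge ep(16) and io(18): 34
merge 23 and ka(29): 52
merge 34 and 52: 86
Each symbol's bit-cost is frequency × depth; summing gives 195 bits (equivalently 23 + 34 + 52 + 86).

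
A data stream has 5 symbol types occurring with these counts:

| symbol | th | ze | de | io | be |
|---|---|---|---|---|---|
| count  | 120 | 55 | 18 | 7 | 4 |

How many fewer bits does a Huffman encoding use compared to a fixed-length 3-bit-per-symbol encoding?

284

Fixed-length: 3 bits × 204 symbols = 612 bits.
Huffman merges:
be(4) + io(7) → 11
11 + de(18) → 29
29 + ze(55) → 84
84 + th(120) → 204
Huffman total = 11 + 29 + 84 + 204 = 328 bits.
Saving = 612 − 328 = 284 bits.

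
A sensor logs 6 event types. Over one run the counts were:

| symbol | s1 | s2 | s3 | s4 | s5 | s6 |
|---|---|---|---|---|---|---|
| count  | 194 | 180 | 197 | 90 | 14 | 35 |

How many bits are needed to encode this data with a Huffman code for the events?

1608

Greedily combine the two least-frequent nodes:
combine s5(14), s6(35) → 49
combine 49, s4(90) → 139
combine 139, s2(180) → 319
combine s1(194), s3(197) → 391
combine 319, 391 → 710
Each symbol's bit-cost is frequency × depth; summing gives 1608 bits (equivalently 49 + 139 + 319 + 391 + 710).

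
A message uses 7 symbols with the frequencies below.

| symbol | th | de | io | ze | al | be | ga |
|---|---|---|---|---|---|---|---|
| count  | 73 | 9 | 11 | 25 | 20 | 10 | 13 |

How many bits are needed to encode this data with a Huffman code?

380

Greedily combine the two least-frequent nodes:
de(9) + be(10) → 19
io(11) + ga(13) → 24
19 + al(20) → 39
24 + ze(25) → 49
39 + 49 → 88
th(73) + 88 → 161
Total encoded bits = sum of merged weights = 19 + 24 + 39 + 49 + 88 + 161 = 380.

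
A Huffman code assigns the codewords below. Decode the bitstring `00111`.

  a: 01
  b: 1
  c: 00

Read left to right; each codeword is recognised as soon as it completes (prefix code):
  00→c | 1→b | 1→b | 1→b
Decoded message: cbbb

cbbb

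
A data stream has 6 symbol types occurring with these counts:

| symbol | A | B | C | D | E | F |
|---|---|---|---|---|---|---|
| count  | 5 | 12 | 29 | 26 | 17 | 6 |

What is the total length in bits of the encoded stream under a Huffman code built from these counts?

Merge the two smallest weights repeatedly:
combine A(5), F(6) → 11
combine 11, B(12) → 23
combine E(17), 23 → 40
combine D(26), C(29) → 55
combine 40, 55 → 95
Total encoded bits = sum of merged weights = 11 + 23 + 40 + 55 + 95 = 224.

224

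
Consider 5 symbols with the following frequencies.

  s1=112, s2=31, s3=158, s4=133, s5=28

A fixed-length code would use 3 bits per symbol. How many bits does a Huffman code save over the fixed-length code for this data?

Fixed-length: 3 bits × 462 symbols = 1386 bits.
Huffman merges:
merge s5(28) and s2(31): 59
merge 59 and s1(112): 171
merge s4(133) and s3(158): 291
merge 171 and 291: 462
Huffman total = 59 + 171 + 291 + 462 = 983 bits.
Saving = 1386 − 983 = 403 bits.

403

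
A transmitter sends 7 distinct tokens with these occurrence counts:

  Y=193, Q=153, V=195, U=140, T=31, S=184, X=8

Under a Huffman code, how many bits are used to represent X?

Repeatedly merge the two smallest:
X(8) + T(31) → 39
39 + U(140) → 179
Q(153) + 179 → 332
S(184) + Y(193) → 377
V(195) + 332 → 527
377 + 527 → 904
X's leaf is at depth 5, giving a 5-bit codeword.

5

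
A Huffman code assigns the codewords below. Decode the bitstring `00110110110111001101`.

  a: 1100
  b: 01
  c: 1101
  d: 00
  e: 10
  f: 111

dcecac

Read left to right; each codeword is recognised as soon as it completes (prefix code):
  00→d | 1101→c | 10→e | 1101→c | 1100→a | 1101→c
Decoded message: dcecac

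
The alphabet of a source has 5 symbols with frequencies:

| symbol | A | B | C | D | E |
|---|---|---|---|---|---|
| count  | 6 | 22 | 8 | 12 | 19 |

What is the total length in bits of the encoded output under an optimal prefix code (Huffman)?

Build the Huffman tree bottom-up:
combine A(6), C(8) → 14
combine D(12), 14 → 26
combine E(19), B(22) → 41
combine 26, 41 → 67
Total encoded bits = sum of merged weights = 14 + 26 + 41 + 67 = 148.

148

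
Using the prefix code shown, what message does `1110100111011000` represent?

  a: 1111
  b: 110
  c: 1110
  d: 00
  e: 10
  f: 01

Read left to right; each codeword is recognised as soon as it completes (prefix code):
  1110→c | 10→e | 01→f | 110→b | 110→b | 00→d
Decoded message: cefbbd

cefbbd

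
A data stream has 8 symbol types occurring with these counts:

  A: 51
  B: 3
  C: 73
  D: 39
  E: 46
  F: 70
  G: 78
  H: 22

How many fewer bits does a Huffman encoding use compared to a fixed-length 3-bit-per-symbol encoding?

Fixed-length: 3 bits × 382 symbols = 1146 bits.
Huffman merges:
combine B(3), H(22) → 25
combine 25, D(39) → 64
combine E(46), A(51) → 97
combine 64, F(70) → 134
combine C(73), G(78) → 151
combine 97, 134 → 231
combine 151, 231 → 382
Huffman total = 25 + 64 + 97 + 134 + 151 + 231 + 382 = 1084 bits.
Saving = 1146 − 1084 = 62 bits.

62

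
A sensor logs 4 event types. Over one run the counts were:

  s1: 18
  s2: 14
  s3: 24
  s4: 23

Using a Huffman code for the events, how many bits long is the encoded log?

Build the Huffman tree bottom-up:
merge s2(14) and s1(18): 32
merge s4(23) and s3(24): 47
merge 32 and 47: 79
Total encoded bits = sum of merged weights = 32 + 47 + 79 = 158.

158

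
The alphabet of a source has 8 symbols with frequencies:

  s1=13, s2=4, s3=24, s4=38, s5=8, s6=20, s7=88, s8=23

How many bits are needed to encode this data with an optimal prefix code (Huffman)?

558

Merge the two smallest weights repeatedly:
s2(4) + s5(8) → 12
12 + s1(13) → 25
s6(20) + s8(23) → 43
s3(24) + 25 → 49
s4(38) + 43 → 81
49 + 81 → 130
s7(88) + 130 → 218
Total encoded bits = sum of merged weights = 12 + 25 + 43 + 49 + 81 + 130 + 218 = 558.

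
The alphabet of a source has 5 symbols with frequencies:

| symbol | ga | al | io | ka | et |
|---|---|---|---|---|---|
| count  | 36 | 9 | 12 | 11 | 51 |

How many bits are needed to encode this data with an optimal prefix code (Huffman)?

239

Greedily combine the two least-frequent nodes:
al(9) + ka(11) → 20
io(12) + 20 → 32
32 + ga(36) → 68
et(51) + 68 → 119
The encoded length is the sum of every internal node's weight: 20 + 32 + 68 + 119 = 239 bits.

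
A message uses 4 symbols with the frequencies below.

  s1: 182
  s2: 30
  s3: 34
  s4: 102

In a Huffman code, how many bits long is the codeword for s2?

3

Build the tree from the bottom:
s2(30) + s3(34) → 64
64 + s4(102) → 166
166 + s1(182) → 348
s2's leaf is at depth 3, giving a 3-bit codeword.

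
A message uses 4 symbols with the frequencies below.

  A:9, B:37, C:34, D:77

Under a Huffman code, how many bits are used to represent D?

1

Build the tree from the bottom:
combine A(9), C(34) → 43
combine B(37), 43 → 80
combine D(77), 80 → 157
D sits one level below the root: a 1-bit codeword.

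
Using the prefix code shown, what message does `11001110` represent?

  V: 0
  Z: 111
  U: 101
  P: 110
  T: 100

Read left to right; each codeword is recognised as soon as it completes (prefix code):
  110→P | 0→V | 111→Z | 0→V
Decoded message: PVZV

PVZV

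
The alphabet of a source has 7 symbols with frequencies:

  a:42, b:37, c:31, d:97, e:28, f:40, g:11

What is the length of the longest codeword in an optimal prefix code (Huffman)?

4

Merge the two lowest-weight nodes at each step:
combine g(11), e(28) → 39
combine c(31), b(37) → 68
combine 39, f(40) → 79
combine a(42), 68 → 110
combine 79, d(97) → 176
combine 110, 176 → 286
The rarest symbols sit at the bottom; the longest codeword is 4 bits.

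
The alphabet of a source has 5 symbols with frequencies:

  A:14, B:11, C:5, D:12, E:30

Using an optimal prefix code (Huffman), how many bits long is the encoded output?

Greedily combine the two least-frequent nodes:
merge C(5) and B(11): 16
merge D(12) and A(14): 26
merge 16 and 26: 42
merge E(30) and 42: 72
Total encoded bits = sum of merged weights = 16 + 26 + 42 + 72 = 156.

156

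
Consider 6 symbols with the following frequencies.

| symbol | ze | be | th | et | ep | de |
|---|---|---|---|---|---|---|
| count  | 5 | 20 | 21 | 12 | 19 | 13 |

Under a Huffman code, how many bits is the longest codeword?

Merge the two lowest-weight nodes at each step:
merge ze(5) and et(12): 17
merge de(13) and 17: 30
merge ep(19) and be(20): 39
merge th(21) and 30: 51
merge 39 and 51: 90
Maximum depth reached is 4.

4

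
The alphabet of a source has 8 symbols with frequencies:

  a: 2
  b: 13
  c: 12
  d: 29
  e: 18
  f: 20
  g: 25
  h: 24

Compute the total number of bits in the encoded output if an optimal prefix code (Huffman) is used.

414

Build the Huffman tree bottom-up:
merge a(2) and c(12): 14
merge b(13) and 14: 27
merge e(18) and f(20): 38
merge h(24) and g(25): 49
merge 27 and d(29): 56
merge 38 and 49: 87
merge 56 and 87: 143
The encoded length is the sum of every internal node's weight: 14 + 27 + 38 + 49 + 56 + 87 + 143 = 414 bits.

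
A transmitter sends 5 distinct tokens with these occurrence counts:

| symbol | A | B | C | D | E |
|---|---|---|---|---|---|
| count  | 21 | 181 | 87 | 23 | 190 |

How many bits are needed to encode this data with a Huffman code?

989

Greedily combine the two least-frequent nodes:
merge A(21) and D(23): 44
merge 44 and C(87): 131
merge 131 and B(181): 312
merge E(190) and 312: 502
Each symbol's bit-cost is frequency × depth; summing gives 989 bits (equivalently 44 + 131 + 312 + 502).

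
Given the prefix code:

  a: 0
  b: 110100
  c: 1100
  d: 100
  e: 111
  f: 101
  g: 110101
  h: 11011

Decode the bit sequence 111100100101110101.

eddfg

Read left to right; each codeword is recognised as soon as it completes (prefix code):
  111→e | 100→d | 100→d | 101→f | 110101→g
Decoded message: eddfg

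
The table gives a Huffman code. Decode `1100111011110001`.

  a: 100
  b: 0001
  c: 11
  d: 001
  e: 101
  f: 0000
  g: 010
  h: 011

cdchcb

Read left to right; each codeword is recognised as soon as it completes (prefix code):
  11→c | 001→d | 11→c | 011→h | 11→c | 0001→b
Decoded message: cdchcb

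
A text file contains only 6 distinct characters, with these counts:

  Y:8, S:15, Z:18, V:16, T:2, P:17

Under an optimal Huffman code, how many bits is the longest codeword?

4

Merge the two lowest-weight nodes at each step:
combine T(2), Y(8) → 10
combine 10, S(15) → 25
combine V(16), P(17) → 33
combine Z(18), 25 → 43
combine 33, 43 → 76
The first pair merged (T, Y) ends up deepest, at depth 4.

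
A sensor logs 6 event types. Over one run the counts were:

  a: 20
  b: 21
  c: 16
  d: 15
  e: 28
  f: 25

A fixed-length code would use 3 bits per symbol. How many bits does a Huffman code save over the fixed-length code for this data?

Fixed-length: 3 bits × 125 symbols = 375 bits.
Huffman merges:
d(15) + c(16) → 31
a(20) + b(21) → 41
f(25) + e(28) → 53
31 + 41 → 72
53 + 72 → 125
Huffman total = 31 + 41 + 53 + 72 + 125 = 322 bits.
Saving = 375 − 322 = 53 bits.

53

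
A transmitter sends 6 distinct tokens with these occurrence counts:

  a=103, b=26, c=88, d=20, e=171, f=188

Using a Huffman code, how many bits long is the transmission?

1372

Build the Huffman tree bottom-up:
merge d(20) and b(26): 46
merge 46 and c(88): 134
merge a(103) and 134: 237
merge e(171) and f(188): 359
merge 237 and 359: 596
The encoded length is the sum of every internal node's weight: 46 + 134 + 237 + 359 + 596 = 1372 bits.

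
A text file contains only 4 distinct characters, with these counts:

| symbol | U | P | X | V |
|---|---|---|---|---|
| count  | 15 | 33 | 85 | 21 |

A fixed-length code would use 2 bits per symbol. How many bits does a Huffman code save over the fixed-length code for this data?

49

Fixed-length: 2 bits × 154 symbols = 308 bits.
Huffman merges:
merge U(15) and V(21): 36
merge P(33) and 36: 69
merge 69 and X(85): 154
Huffman total = 36 + 69 + 154 = 259 bits.
Saving = 308 − 259 = 49 bits.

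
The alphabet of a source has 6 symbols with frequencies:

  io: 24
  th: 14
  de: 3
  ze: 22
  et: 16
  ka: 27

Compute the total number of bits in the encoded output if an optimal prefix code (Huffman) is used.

Greedily combine the two least-frequent nodes:
combine de(3), th(14) → 17
combine et(16), 17 → 33
combine ze(22), io(24) → 46
combine ka(27), 33 → 60
combine 46, 60 → 106
The encoded length is the sum of every internal node's weight: 17 + 33 + 46 + 60 + 106 = 262 bits.

262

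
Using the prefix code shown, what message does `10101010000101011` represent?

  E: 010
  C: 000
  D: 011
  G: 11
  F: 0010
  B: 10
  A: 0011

BBBBCBBG

Read left to right; each codeword is recognised as soon as it completes (prefix code):
  10→B | 10→B | 10→B | 10→B | 000→C | 10→B | 10→B | 11→G
Decoded message: BBBBCBBG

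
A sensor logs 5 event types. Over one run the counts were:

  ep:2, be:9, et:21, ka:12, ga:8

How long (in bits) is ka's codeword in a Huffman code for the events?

2

Repeatedly merge the two smallest:
merge ep(2) and ga(8): 10
merge be(9) and 10: 19
merge ka(12) and 19: 31
merge et(21) and 31: 52
ka's leaf is at depth 2, giving a 2-bit codeword.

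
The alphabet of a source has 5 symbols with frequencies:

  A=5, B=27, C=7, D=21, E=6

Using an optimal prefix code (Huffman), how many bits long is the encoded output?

Merge the two smallest weights repeatedly:
combine A(5), E(6) → 11
combine C(7), 11 → 18
combine 18, D(21) → 39
combine B(27), 39 → 66
Total encoded bits = sum of merged weights = 11 + 18 + 39 + 66 = 134.

134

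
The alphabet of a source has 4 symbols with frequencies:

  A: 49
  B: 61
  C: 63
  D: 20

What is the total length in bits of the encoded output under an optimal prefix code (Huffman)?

Build the Huffman tree bottom-up:
merge D(20) and A(49): 69
merge B(61) and C(63): 124
merge 69 and 124: 193
Total encoded bits = sum of merged weights = 69 + 124 + 193 = 386.

386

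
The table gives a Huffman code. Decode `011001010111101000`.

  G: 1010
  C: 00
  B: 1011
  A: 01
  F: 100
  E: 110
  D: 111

Read left to right; each codeword is recognised as soon as it completes (prefix code):
  01→A | 100→F | 1010→G | 111→D | 1010→G | 00→C
Decoded message: AFGDGC

AFGDGC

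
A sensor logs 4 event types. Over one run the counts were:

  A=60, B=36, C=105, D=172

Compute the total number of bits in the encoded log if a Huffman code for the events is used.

670

Build the Huffman tree bottom-up:
merge B(36) and A(60): 96
merge 96 and C(105): 201
merge D(172) and 201: 373
The encoded length is the sum of every internal node's weight: 96 + 201 + 373 = 670 bits.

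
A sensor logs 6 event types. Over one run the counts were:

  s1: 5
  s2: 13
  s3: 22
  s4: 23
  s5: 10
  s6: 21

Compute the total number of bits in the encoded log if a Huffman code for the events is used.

231

Build the Huffman tree bottom-up:
merge s1(5) and s5(10): 15
merge s2(13) and 15: 28
merge s6(21) and s3(22): 43
merge s4(23) and 28: 51
merge 43 and 51: 94
Each symbol's bit-cost is frequency × depth; summing gives 231 bits (equivalently 15 + 28 + 43 + 51 + 94).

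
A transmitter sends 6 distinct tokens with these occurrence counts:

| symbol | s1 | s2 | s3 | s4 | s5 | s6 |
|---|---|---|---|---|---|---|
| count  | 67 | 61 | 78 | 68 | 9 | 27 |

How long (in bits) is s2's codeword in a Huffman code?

3

Build the tree from the bottom:
combine s5(9), s6(27) → 36
combine 36, s2(61) → 97
combine s1(67), s4(68) → 135
combine s3(78), 97 → 175
combine 135, 175 → 310
The subtree containing s2 is merged 3 times, so code length = 3.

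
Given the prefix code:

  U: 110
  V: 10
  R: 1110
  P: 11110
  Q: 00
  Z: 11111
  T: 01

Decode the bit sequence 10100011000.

VVQUQ

Read left to right; each codeword is recognised as soon as it completes (prefix code):
  10→V | 10→V | 00→Q | 110→U | 00→Q
Decoded message: VVQUQ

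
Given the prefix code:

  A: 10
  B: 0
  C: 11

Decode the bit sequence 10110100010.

Read left to right; each codeword is recognised as soon as it completes (prefix code):
  10→A | 11→C | 0→B | 10→A | 0→B | 0→B | 10→A
Decoded message: ACBABBA

ACBABBA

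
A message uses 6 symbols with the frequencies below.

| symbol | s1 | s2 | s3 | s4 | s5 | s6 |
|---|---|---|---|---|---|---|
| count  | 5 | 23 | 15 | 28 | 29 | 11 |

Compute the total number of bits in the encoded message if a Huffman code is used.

Greedily combine the two least-frequent nodes:
merge s1(5) and s6(11): 16
merge s3(15) and 16: 31
merge s2(23) and s4(28): 51
merge s5(29) and 31: 60
merge 51 and 60: 111
Each symbol's bit-cost is frequency × depth; summing gives 269 bits (equivalently 16 + 31 + 51 + 60 + 111).

269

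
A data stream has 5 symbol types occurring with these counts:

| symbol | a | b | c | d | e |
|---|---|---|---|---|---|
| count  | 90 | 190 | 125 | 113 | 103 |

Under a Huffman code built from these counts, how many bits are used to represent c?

Huffman merges, smallest pair first:
merge a(90) and e(103): 193
merge d(113) and c(125): 238
merge b(190) and 193: 383
merge 238 and 383: 621
c's leaf is at depth 2, giving a 2-bit codeword.

2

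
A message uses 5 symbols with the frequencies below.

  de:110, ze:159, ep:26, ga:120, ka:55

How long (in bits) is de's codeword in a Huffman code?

2

Huffman merges, smallest pair first:
ep(26) + ka(55) → 81
81 + de(110) → 191
ga(120) + ze(159) → 279
191 + 279 → 470
de's leaf is at depth 2, giving a 2-bit codeword.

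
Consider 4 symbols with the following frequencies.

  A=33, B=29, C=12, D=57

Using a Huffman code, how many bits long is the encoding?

246

Merge the two smallest weights repeatedly:
C(12) + B(29) → 41
A(33) + 41 → 74
D(57) + 74 → 131
The encoded length is the sum of every internal node's weight: 41 + 74 + 131 = 246 bits.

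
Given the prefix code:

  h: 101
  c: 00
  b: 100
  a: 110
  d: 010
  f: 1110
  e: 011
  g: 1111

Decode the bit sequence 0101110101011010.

dfhed

Read left to right; each codeword is recognised as soon as it completes (prefix code):
  010→d | 1110→f | 101→h | 011→e | 010→d
Decoded message: dfhed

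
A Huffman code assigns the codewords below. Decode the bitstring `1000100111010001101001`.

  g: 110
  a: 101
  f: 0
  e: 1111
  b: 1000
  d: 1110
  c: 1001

bcgbgc

Read left to right; each codeword is recognised as soon as it completes (prefix code):
  1000→b | 1001→c | 110→g | 1000→b | 110→g | 1001→c
Decoded message: bcgbgc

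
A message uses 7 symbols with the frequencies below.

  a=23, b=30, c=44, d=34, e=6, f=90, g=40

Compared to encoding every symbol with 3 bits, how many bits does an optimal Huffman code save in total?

Fixed-length: 3 bits × 267 symbols = 801 bits.
Huffman merges:
combine e(6), a(23) → 29
combine 29, b(30) → 59
combine d(34), g(40) → 74
combine c(44), 59 → 103
combine 74, f(90) → 164
combine 103, 164 → 267
Huffman total = 29 + 59 + 74 + 103 + 164 + 267 = 696 bits.
Saving = 801 − 696 = 105 bits.

105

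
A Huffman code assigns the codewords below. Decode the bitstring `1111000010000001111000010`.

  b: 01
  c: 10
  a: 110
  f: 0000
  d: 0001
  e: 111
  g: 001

ecdfgefc

Read left to right; each codeword is recognised as soon as it completes (prefix code):
  111→e | 10→c | 0001→d | 0000→f | 001→g | 111→e | 0000→f | 10→c
Decoded message: ecdfgefc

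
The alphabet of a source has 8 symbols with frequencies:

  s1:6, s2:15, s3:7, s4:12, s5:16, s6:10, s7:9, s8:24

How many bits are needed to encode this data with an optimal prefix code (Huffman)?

Merge the two smallest weights repeatedly:
s1(6) + s3(7) → 13
s7(9) + s6(10) → 19
s4(12) + 13 → 25
s2(15) + s5(16) → 31
19 + s8(24) → 43
25 + 31 → 56
43 + 56 → 99
Total encoded bits = sum of merged weights = 13 + 19 + 25 + 31 + 43 + 56 + 99 = 286.

286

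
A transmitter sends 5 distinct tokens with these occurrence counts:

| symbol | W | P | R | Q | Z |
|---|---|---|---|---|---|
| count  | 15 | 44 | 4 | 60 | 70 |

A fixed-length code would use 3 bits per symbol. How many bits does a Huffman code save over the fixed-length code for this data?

181

Fixed-length: 3 bits × 193 symbols = 579 bits.
Huffman merges:
combine R(4), W(15) → 19
combine 19, P(44) → 63
combine Q(60), 63 → 123
combine Z(70), 123 → 193
Huffman total = 19 + 63 + 123 + 193 = 398 bits.
Saving = 579 − 398 = 181 bits.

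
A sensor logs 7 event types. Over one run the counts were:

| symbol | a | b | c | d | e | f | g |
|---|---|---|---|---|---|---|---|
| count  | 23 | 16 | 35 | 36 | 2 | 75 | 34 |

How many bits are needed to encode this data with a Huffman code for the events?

Greedily combine the two least-frequent nodes:
combine e(2), b(16) → 18
combine 18, a(23) → 41
combine g(34), c(35) → 69
combine d(36), 41 → 77
combine 69, f(75) → 144
combine 77, 144 → 221
Total encoded bits = sum of merged weights = 18 + 41 + 69 + 77 + 144 + 221 = 570.

570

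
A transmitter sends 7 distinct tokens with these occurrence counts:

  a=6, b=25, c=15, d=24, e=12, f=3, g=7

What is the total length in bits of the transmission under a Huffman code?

236

Greedily combine the two least-frequent nodes:
f(3) + a(6) → 9
g(7) + 9 → 16
e(12) + c(15) → 27
16 + d(24) → 40
b(25) + 27 → 52
40 + 52 → 92
The encoded length is the sum of every internal node's weight: 9 + 16 + 27 + 40 + 52 + 92 = 236 bits.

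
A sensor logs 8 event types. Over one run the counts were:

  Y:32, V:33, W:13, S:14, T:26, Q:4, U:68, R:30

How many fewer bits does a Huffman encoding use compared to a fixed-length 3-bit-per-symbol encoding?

Fixed-length: 3 bits × 220 symbols = 660 bits.
Huffman merges:
combine Q(4), W(13) → 17
combine S(14), 17 → 31
combine T(26), R(30) → 56
combine 31, Y(32) → 63
combine V(33), 56 → 89
combine 63, U(68) → 131
combine 89, 131 → 220
Huffman total = 17 + 31 + 56 + 63 + 89 + 131 + 220 = 607 bits.
Saving = 660 − 607 = 53 bits.

53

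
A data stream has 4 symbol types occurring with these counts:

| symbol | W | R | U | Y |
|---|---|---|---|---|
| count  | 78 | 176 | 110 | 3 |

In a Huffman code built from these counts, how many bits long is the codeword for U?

Huffman merges, smallest pair first:
merge Y(3) and W(78): 81
merge 81 and U(110): 191
merge R(176) and 191: 367
The subtree containing U is merged 2 times, so code length = 2.

2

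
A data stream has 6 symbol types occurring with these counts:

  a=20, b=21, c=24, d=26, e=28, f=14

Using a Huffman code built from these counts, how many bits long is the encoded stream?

Greedily combine the two least-frequent nodes:
combine f(14), a(20) → 34
combine b(21), c(24) → 45
combine d(26), e(28) → 54
combine 34, 45 → 79
combine 54, 79 → 133
Each symbol's bit-cost is frequency × depth; summing gives 345 bits (equivalently 34 + 45 + 54 + 79 + 133).

345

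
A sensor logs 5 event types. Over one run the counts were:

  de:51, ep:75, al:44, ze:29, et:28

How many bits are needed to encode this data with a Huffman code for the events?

511

Greedily combine the two least-frequent nodes:
et(28) + ze(29) → 57
al(44) + de(51) → 95
57 + ep(75) → 132
95 + 132 → 227
Each symbol's bit-cost is frequency × depth; summing gives 511 bits (equivalently 57 + 95 + 132 + 227).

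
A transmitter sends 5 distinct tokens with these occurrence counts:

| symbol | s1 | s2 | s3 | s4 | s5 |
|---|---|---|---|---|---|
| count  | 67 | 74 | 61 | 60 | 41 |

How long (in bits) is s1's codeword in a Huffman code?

Huffman merges, smallest pair first:
merge s5(41) and s4(60): 101
merge s3(61) and s1(67): 128
merge s2(74) and 101: 175
merge 128 and 175: 303
s1 sits 2 levels below the root, so its codeword is 2 bits.

2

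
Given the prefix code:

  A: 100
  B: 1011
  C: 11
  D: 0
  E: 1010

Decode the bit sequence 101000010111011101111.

EDDDBBBC

Read left to right; each codeword is recognised as soon as it completes (prefix code):
  1010→E | 0→D | 0→D | 0→D | 1011→B | 1011→B | 1011→B | 11→C
Decoded message: EDDDBBBC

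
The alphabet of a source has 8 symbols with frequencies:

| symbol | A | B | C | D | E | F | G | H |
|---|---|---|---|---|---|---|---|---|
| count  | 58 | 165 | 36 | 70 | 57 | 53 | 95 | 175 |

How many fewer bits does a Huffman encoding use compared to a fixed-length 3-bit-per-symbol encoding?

136

Fixed-length: 3 bits × 709 symbols = 2127 bits.
Huffman merges:
combine C(36), F(53) → 89
combine E(57), A(58) → 115
combine D(70), 89 → 159
combine G(95), 115 → 210
combine 159, B(165) → 324
combine H(175), 210 → 385
combine 324, 385 → 709
Huffman total = 89 + 115 + 159 + 210 + 324 + 385 + 709 = 1991 bits.
Saving = 2127 − 1991 = 136 bits.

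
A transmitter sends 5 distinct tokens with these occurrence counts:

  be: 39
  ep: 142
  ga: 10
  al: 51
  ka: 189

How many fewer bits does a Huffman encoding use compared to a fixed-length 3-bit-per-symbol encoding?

Fixed-length: 3 bits × 431 symbols = 1293 bits.
Huffman merges:
merge ga(10) and be(39): 49
merge 49 and al(51): 100
merge 100 and ep(142): 242
merge ka(189) and 242: 431
Huffman total = 49 + 100 + 242 + 431 = 822 bits.
Saving = 1293 − 822 = 471 bits.

471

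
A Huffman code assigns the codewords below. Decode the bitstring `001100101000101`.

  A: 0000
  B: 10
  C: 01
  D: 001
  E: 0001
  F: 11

Read left to right; each codeword is recognised as soon as it completes (prefix code):
  001→D | 10→B | 01→C | 01→C | 0001→E | 01→C
Decoded message: DBCCEC

DBCCEC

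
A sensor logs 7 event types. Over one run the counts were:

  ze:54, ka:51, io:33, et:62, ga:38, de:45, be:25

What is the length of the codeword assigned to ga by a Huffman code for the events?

3

Repeatedly merge the two smallest:
be(25) + io(33) → 58
ga(38) + de(45) → 83
ka(51) + ze(54) → 105
58 + et(62) → 120
83 + 105 → 188
120 + 188 → 308
The subtree containing ga is merged 3 times, so code length = 3.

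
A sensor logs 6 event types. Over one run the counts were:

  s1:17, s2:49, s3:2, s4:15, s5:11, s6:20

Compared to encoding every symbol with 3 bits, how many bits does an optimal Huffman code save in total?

Fixed-length: 3 bits × 114 symbols = 342 bits.
Huffman merges:
s3(2) + s5(11) → 13
13 + s4(15) → 28
s1(17) + s6(20) → 37
28 + 37 → 65
s2(49) + 65 → 114
Huffman total = 13 + 28 + 37 + 65 + 114 = 257 bits.
Saving = 342 − 257 = 85 bits.

85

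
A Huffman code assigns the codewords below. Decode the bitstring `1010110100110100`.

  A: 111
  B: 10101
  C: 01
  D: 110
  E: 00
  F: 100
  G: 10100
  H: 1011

Read left to right; each codeword is recognised as soon as it completes (prefix code):
  10101→B | 10100→G | 110→D | 100→F
Decoded message: BGDF

BGDF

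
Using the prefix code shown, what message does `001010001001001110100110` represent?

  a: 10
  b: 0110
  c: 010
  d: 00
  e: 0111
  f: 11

Read left to right; each codeword is recognised as soon as it completes (prefix code):
  00→d | 10→a | 10→a | 00→d | 10→a | 010→c | 0111→e | 010→c | 0110→b
Decoded message: daadacecb

daadacecb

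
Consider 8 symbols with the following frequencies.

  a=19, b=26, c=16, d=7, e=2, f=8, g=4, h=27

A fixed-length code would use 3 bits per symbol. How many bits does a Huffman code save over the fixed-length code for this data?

34

Fixed-length: 3 bits × 109 symbols = 327 bits.
Huffman merges:
e(2) + g(4) → 6
6 + d(7) → 13
f(8) + 13 → 21
c(16) + a(19) → 35
21 + b(26) → 47
h(27) + 35 → 62
47 + 62 → 109
Huffman total = 6 + 13 + 21 + 35 + 47 + 62 + 109 = 293 bits.
Saving = 327 − 293 = 34 bits.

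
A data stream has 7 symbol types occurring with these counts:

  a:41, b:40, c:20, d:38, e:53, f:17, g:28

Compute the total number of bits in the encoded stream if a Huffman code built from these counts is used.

Merge the two smallest weights repeatedly:
f(17) + c(20) → 37
g(28) + 37 → 65
d(38) + b(40) → 78
a(41) + e(53) → 94
65 + 78 → 143
94 + 143 → 237
Total encoded bits = sum of merged weights = 37 + 65 + 78 + 94 + 143 + 237 = 654.

654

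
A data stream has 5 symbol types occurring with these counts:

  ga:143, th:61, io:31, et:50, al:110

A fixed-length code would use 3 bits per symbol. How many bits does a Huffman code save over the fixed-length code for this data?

315

Fixed-length: 3 bits × 395 symbols = 1185 bits.
Huffman merges:
merge io(31) and et(50): 81
merge th(61) and 81: 142
merge al(110) and 142: 252
merge ga(143) and 252: 395
Huffman total = 81 + 142 + 252 + 395 = 870 bits.
Saving = 1185 − 870 = 315 bits.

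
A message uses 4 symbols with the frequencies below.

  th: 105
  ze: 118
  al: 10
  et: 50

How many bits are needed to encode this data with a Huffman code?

Build the Huffman tree bottom-up:
combine al(10), et(50) → 60
combine 60, th(105) → 165
combine ze(118), 165 → 283
Total encoded bits = sum of merged weights = 60 + 165 + 283 = 508.

508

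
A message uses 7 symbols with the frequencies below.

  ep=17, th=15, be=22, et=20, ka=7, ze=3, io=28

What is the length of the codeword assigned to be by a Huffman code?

Build the tree from the bottom:
merge ze(3) and ka(7): 10
merge 10 and th(15): 25
merge ep(17) and et(20): 37
merge be(22) and 25: 47
merge io(28) and 37: 65
merge 47 and 65: 112
The subtree containing be is merged 2 times, so code length = 2.

2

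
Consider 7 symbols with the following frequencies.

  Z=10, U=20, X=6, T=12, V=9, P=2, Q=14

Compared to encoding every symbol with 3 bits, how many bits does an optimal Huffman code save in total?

Fixed-length: 3 bits × 73 symbols = 219 bits.
Huffman merges:
P(2) + X(6) → 8
8 + V(9) → 17
Z(10) + T(12) → 22
Q(14) + 17 → 31
U(20) + 22 → 42
31 + 42 → 73
Huffman total = 8 + 17 + 22 + 31 + 42 + 73 = 193 bits.
Saving = 219 − 193 = 26 bits.

26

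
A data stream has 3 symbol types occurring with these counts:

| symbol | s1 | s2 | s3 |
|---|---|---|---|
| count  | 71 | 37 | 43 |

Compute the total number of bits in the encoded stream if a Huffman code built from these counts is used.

Build the Huffman tree bottom-up:
combine s2(37), s3(43) → 80
combine s1(71), 80 → 151
The encoded length is the sum of every internal node's weight: 80 + 151 = 231 bits.

231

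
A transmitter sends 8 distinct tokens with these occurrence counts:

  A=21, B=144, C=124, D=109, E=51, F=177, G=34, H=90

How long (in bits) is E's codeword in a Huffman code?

Build the tree from the bottom:
combine A(21), G(34) → 55
combine E(51), 55 → 106
combine H(90), 106 → 196
combine D(109), C(124) → 233
combine B(144), F(177) → 321
combine 196, 233 → 429
combine 321, 429 → 750
E's leaf is at depth 4, giving a 4-bit codeword.

4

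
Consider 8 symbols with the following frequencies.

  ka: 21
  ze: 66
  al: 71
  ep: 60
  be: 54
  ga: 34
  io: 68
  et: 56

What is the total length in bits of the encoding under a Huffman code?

Build the Huffman tree bottom-up:
merge ka(21) and ga(34): 55
merge be(54) and 55: 109
merge et(56) and ep(60): 116
merge ze(66) and io(68): 134
merge al(71) and 109: 180
merge 116 and 134: 250
merge 180 and 250: 430
Total encoded bits = sum of merged weights = 55 + 109 + 116 + 134 + 180 + 250 + 430 = 1274.

1274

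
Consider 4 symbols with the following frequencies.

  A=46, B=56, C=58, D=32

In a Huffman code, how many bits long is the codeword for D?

Build the tree from the bottom:
D(32) + A(46) → 78
B(56) + C(58) → 114
78 + 114 → 192
The subtree containing D is merged 2 times, so code length = 2.

2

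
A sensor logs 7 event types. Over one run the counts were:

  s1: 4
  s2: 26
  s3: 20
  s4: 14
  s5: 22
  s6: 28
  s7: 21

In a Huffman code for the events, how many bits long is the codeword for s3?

3

Repeatedly merge the two smallest:
merge s1(4) and s4(14): 18
merge 18 and s3(20): 38
merge s7(21) and s5(22): 43
merge s2(26) and s6(28): 54
merge 38 and 43: 81
merge 54 and 81: 135
The subtree containing s3 is merged 3 times, so code length = 3.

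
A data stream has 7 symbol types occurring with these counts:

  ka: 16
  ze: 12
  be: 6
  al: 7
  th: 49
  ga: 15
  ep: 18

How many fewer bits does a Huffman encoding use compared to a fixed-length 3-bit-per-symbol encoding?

Fixed-length: 3 bits × 123 symbols = 369 bits.
Huffman merges:
merge be(6) and al(7): 13
merge ze(12) and 13: 25
merge ga(15) and ka(16): 31
merge ep(18) and 25: 43
merge 31 and 43: 74
merge th(49) and 74: 123
Huffman total = 13 + 25 + 31 + 43 + 74 + 123 = 309 bits.
Saving = 369 − 309 = 60 bits.

60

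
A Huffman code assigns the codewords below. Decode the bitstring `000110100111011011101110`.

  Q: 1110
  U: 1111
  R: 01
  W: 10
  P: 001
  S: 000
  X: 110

Read left to right; each codeword is recognised as soon as it completes (prefix code):
  000→S | 110→X | 10→W | 01→R | 110→X | 110→X | 1110→Q | 1110→Q
Decoded message: SXWRXXQQ

SXWRXXQQ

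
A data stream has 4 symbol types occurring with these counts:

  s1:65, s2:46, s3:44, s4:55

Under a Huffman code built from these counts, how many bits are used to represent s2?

2

Huffman merges, smallest pair first:
s3(44) + s2(46) → 90
s4(55) + s1(65) → 120
90 + 120 → 210
s2 sits 2 levels below the root, so its codeword is 2 bits.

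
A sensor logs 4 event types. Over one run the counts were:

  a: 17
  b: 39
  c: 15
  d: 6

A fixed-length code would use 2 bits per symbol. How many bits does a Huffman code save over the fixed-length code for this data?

18

Fixed-length: 2 bits × 77 symbols = 154 bits.
Huffman merges:
d(6) + c(15) → 21
a(17) + 21 → 38
38 + b(39) → 77
Huffman total = 21 + 38 + 77 = 136 bits.
Saving = 154 − 136 = 18 bits.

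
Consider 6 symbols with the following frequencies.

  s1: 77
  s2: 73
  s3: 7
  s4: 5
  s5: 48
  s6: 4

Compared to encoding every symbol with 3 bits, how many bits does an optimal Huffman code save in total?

202

Fixed-length: 3 bits × 214 symbols = 642 bits.
Huffman merges:
s6(4) + s4(5) → 9
s3(7) + 9 → 16
16 + s5(48) → 64
64 + s2(73) → 137
s1(77) + 137 → 214
Huffman total = 9 + 16 + 64 + 137 + 214 = 440 bits.
Saving = 642 − 440 = 202 bits.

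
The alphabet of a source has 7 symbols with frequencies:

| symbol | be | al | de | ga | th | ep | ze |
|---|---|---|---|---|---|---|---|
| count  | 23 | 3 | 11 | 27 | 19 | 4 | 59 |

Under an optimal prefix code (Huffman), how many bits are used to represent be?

3

Repeatedly merge the two smallest:
merge al(3) and ep(4): 7
merge 7 and de(11): 18
merge 18 and th(19): 37
merge be(23) and ga(27): 50
merge 37 and 50: 87
merge ze(59) and 87: 146
be's leaf is at depth 3, giving a 3-bit codeword.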